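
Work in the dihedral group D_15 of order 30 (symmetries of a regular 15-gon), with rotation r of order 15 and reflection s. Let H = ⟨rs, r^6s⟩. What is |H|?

|⟨rs⟩| = 2 and |⟨r^6s⟩| = 2, so |H| is a multiple of lcm(2, 2) = 2 and divides |G| = 30.
Closing under the operation: H = {e, r^5, r^10, rs, r^6s, r^11s}, so |H| = 6.

6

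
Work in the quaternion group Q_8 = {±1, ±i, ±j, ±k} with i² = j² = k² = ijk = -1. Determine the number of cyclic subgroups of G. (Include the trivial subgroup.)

A cyclic subgroup of order d is generated by each of its φ(d) elements of order d, so the cyclic subgroups of order d number (#elements of order d)/φ(d).
Cyclic subgroups by order — order 1: 1; order 2: 1; order 4: 3.
Total: 5.

5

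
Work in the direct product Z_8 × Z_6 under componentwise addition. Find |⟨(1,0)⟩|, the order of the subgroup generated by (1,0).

8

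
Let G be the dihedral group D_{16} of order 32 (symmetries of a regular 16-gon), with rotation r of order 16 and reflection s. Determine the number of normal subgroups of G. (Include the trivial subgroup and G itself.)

8

G has 36 subgroups. Checking conjugation-invariance by order — order 1: 1/1 normal; order 2: 1/17 normal; order 4: 1/9 normal; order 8: 1/5 normal; order 16: 3/3 normal; order 32: 1/1 normal.
Total normal subgroups: 8.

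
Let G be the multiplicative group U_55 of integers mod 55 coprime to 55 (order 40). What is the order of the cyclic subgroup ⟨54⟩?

Compute successive powers of 54 mod 55: 54, 1; 54^2 ≡ 1 (mod 55).
So |⟨54⟩| = 2.

2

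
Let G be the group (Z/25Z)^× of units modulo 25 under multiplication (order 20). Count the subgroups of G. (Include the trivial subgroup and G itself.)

|G| = 20, so by Lagrange every subgroup order divides 20. Divisors: 1, 2, 4, 5, 10, 20.
Subgroups by order — order 1: 1; order 2: 1; order 4: 1; order 5: 1; order 10: 1; order 20: 1.
Total: 1 + 1 + 1 + 1 + 1 + 1 = 6.

6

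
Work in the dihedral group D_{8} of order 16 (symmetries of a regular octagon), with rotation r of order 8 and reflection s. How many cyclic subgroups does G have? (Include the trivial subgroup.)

12

Each element a generates a cyclic subgroup ⟨a⟩; distinct elements may generate the same one (a cyclic group of order d has φ(d) generators).
Cyclic subgroups by order — order 1: 1; order 2: 9; order 4: 1; order 8: 1.
Total: 12.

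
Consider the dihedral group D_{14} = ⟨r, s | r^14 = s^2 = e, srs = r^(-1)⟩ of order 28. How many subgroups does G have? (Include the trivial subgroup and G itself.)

28

|G| = 28, so by Lagrange every subgroup order divides 28. Divisors: 1, 2, 4, 7, 14, 28.
Subgroups by order — order 1: 1; order 2: 15; order 4: 7; order 7: 1; order 14: 3; order 28: 1.
Total: 1 + 15 + 7 + 1 + 3 + 1 = 28.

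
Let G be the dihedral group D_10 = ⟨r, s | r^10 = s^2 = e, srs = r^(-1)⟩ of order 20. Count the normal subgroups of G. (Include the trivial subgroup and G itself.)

7

G has 22 subgroups. Checking conjugation-invariance by order — order 1: 1/1 normal; order 2: 1/11 normal; order 4: 0/5 normal; order 5: 1/1 normal; order 10: 3/3 normal; order 20: 1/1 normal.
Total normal subgroups: 7.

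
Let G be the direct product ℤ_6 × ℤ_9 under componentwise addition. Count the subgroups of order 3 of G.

4

|G| = 54 and 3 | 54, so subgroups of order 3 are possible by Lagrange.
The subgroups of order 3 are: {(0,0), (0,3), (0,6)}; {(0,0), (2,0), (4,0)}; {(0,0), (2,3), (4,6)}; {(0,0), (2,6), (4,3)}.
So G has 4 subgroups of order 3.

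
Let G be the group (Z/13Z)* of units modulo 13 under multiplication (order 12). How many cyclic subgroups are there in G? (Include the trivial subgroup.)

Group the elements of G by the cyclic subgroup they generate; each cyclic subgroup of order d accounts for φ(d) elements.
Cyclic subgroups by order — order 1: 1; order 2: 1; order 3: 1; order 4: 1; order 6: 1; order 12: 1.
Total: 6.

6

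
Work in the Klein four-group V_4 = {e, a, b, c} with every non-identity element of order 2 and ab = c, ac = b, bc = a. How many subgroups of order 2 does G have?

|G| = 4 and 2 | 4, so subgroups of order 2 are possible by Lagrange.
The subgroups of order 2 are: {e, a}; {e, b}; {e, c}.
So G has 3 subgroups of order 2.

3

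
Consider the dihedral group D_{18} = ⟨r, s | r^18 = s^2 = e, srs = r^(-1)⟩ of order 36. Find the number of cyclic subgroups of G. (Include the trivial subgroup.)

Each element a generates a cyclic subgroup ⟨a⟩; distinct elements may generate the same one (a cyclic group of order d has φ(d) generators).
Cyclic subgroups by order — order 1: 1; order 2: 19; order 3: 1; order 6: 1; order 9: 1; order 18: 1.
Total: 24.

24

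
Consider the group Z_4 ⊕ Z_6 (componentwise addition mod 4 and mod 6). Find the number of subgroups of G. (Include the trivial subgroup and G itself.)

16

|G| = 24, so by Lagrange every subgroup order divides 24. Divisors: 1, 2, 3, 4, 6, 8, 12, 24.
Subgroups by order — order 1: 1; order 2: 3; order 3: 1; order 4: 3; order 6: 3; order 8: 1; order 12: 3; order 24: 1.
Total: 1 + 3 + 1 + 3 + 3 + 1 + 3 + 1 = 16.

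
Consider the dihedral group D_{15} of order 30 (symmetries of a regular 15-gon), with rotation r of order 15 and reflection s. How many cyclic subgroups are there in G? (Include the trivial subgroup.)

19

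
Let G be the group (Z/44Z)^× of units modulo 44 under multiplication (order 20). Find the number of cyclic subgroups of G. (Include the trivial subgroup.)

Group the elements of G by the cyclic subgroup they generate; each cyclic subgroup of order d accounts for φ(d) elements.
Cyclic subgroups by order — order 1: 1; order 2: 3; order 5: 1; order 10: 3.
Total: 8.

8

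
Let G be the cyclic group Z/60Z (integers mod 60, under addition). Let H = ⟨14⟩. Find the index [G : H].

2

|⟨14⟩| = 30 and |G| = 60.
By Lagrange, [G : H] = |G|/|H| = 60/30 = 2.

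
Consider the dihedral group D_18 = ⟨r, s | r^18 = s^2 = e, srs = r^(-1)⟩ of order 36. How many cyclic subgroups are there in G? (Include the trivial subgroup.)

24

Group the elements of G by the cyclic subgroup they generate; each cyclic subgroup of order d accounts for φ(d) elements.
Cyclic subgroups by order — order 1: 1; order 2: 19; order 3: 1; order 6: 1; order 9: 1; order 18: 1.
Total: 24.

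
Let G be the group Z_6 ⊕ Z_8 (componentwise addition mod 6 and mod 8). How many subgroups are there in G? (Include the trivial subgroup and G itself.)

22

|G| = 48, so by Lagrange every subgroup order divides 48. Divisors: 1, 2, 3, 4, 6, 8, 12, 16, 24, 48.
Subgroups by order — order 1: 1; order 2: 3; order 3: 1; order 4: 3; order 6: 3; order 8: 3; order 12: 3; order 16: 1; order 24: 3; order 48: 1.
Total: 1 + 3 + 1 + 3 + 3 + 3 + 3 + 1 + 3 + 1 = 22.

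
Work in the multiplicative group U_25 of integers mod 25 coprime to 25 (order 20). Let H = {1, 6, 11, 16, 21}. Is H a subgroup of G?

|H| = 5 divides |G| = 20, consistent with Lagrange.
H contains the identity, every element's inverse is in H, and H is closed under ·: it is a subgroup.
In fact H = ⟨16⟩.

Yes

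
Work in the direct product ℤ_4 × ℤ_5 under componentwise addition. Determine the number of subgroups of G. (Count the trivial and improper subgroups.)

6

|G| = 20, so by Lagrange every subgroup order divides 20. Divisors: 1, 2, 4, 5, 10, 20.
Subgroups by order — order 1: 1; order 2: 1; order 4: 1; order 5: 1; order 10: 1; order 20: 1.
Total: 1 + 1 + 1 + 1 + 1 + 1 = 6.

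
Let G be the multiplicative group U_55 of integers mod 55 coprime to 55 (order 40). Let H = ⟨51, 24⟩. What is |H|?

20

|⟨51⟩| = 10 and |⟨24⟩| = 10, so |H| is a multiple of lcm(10, 10) = 10 and divides |G| = 40.
Closing under the operation: H = {1, 4, 6, 9, 14, 16, 19, 21, 24, 26, 29, 31, 34, 36, 39, 41, 46, 49, 51, 54}, so |H| = 20.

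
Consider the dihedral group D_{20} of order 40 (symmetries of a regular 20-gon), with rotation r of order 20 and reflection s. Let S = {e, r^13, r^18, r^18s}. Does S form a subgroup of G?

r^18 ∈ S but its inverse r^2 ∉ S, so S is not a subgroup.

No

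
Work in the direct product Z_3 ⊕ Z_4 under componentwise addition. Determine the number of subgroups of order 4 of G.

1

|G| = 12 and 4 | 12, so subgroups of order 4 are possible by Lagrange.
The subgroups of order 4 are: {(0,0), (0,1), (0,2), (0,3)}.
So G has 1 subgroup of order 4.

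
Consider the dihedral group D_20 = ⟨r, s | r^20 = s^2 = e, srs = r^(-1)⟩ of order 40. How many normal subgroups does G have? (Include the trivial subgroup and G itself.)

G has 48 subgroups. Checking conjugation-invariance by order — order 1: 1/1 normal; order 2: 1/21 normal; order 4: 1/11 normal; order 5: 1/1 normal; order 8: 0/5 normal; order 10: 1/5 normal; order 20: 3/3 normal; order 40: 1/1 normal.
Total normal subgroups: 9.

9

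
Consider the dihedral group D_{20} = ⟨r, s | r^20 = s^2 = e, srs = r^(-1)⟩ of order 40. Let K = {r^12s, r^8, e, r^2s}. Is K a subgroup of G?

r^8 ∈ K but its inverse r^12 ∉ K, so K is not a subgroup.

No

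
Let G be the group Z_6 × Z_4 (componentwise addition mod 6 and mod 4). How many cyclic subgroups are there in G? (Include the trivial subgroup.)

A cyclic subgroup of order d is generated by each of its φ(d) elements of order d, so the cyclic subgroups of order d number (#elements of order d)/φ(d).
Cyclic subgroups by order — order 1: 1; order 2: 3; order 3: 1; order 4: 2; order 6: 3; order 12: 2.
Total: 12.

12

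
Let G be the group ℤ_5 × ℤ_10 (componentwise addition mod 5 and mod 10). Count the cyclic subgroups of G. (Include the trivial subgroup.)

14

Group the elements of G by the cyclic subgroup they generate; each cyclic subgroup of order d accounts for φ(d) elements.
Cyclic subgroups by order — order 1: 1; order 2: 1; order 5: 6; order 10: 6.
Total: 14.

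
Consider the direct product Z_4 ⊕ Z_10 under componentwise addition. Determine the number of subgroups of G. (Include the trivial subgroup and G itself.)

|G| = 40, so by Lagrange every subgroup order divides 40. Divisors: 1, 2, 4, 5, 8, 10, 20, 40.
Subgroups by order — order 1: 1; order 2: 3; order 4: 3; order 5: 1; order 8: 1; order 10: 3; order 20: 3; order 40: 1.
Total: 1 + 3 + 3 + 1 + 1 + 3 + 3 + 1 = 16.

16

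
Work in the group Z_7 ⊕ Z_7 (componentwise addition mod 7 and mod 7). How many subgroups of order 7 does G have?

|G| = 49 and 7 | 49, so subgroups of order 7 are possible by Lagrange.
The subgroups of order 7 are: {(0,0), (0,1), (0,2), (0,3), (0,4), (0,5), (0,6)}; {(0,0), (1,0), (2,0), (3,0), (4,0), (5,0), (6,0)}; {(0,0), (1,1), (2,2), (3,3), (4,4), (5,5), (6,6)}; {(0,0), (1,2), (2,4), (3,6), (4,1), (5,3), (6,5)}; … (8 in all).
So G has 8 subgroups of order 7.

8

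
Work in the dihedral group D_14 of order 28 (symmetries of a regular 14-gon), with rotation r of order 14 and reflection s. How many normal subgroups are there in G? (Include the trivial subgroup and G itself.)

7

G has 28 subgroups. Checking conjugation-invariance by order — order 1: 1/1 normal; order 2: 1/15 normal; order 4: 0/7 normal; order 7: 1/1 normal; order 14: 3/3 normal; order 28: 1/1 normal.
Total normal subgroups: 7.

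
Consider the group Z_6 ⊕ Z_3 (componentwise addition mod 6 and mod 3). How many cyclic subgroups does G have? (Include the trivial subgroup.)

A cyclic subgroup of order d is generated by each of its φ(d) elements of order d, so the cyclic subgroups of order d number (#elements of order d)/φ(d).
Cyclic subgroups by order — order 1: 1; order 2: 1; order 3: 4; order 6: 4.
Total: 10.

10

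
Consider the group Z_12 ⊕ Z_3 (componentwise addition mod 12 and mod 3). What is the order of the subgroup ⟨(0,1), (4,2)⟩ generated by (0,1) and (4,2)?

9

|⟨(0,1)⟩| = 3 and |⟨(4,2)⟩| = 3, so |H| is a multiple of lcm(3, 3) = 3 and divides |G| = 36.
Closing under the operation: H = {(0,0), (0,1), (0,2), (4,0), (4,1), (4,2), (8,0), (8,1), (8,2)}, so |H| = 9.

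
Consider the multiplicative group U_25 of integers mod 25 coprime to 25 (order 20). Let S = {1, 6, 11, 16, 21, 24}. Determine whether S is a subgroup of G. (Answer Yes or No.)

No

|S| = 6 does not divide |G| = 20, so by Lagrange S is not a subgroup.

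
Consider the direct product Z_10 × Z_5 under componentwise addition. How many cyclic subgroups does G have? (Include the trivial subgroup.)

14

Each element a generates a cyclic subgroup ⟨a⟩; distinct elements may generate the same one (a cyclic group of order d has φ(d) generators).
Cyclic subgroups by order — order 1: 1; order 2: 1; order 5: 6; order 10: 6.
Total: 14.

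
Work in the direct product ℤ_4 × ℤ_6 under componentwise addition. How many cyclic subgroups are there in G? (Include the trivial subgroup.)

Group the elements of G by the cyclic subgroup they generate; each cyclic subgroup of order d accounts for φ(d) elements.
Cyclic subgroups by order — order 1: 1; order 2: 3; order 3: 1; order 4: 2; order 6: 3; order 12: 2.
Total: 12.

12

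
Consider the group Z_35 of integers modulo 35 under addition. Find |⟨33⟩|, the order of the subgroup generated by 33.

35

In Z_35, the order of an element a is n/gcd(a, n).
gcd(33, 35) = 1, so |⟨33⟩| = 35/1 = 35.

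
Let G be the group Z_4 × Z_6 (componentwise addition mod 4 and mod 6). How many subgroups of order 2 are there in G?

|G| = 24 and 2 | 24, so subgroups of order 2 are possible by Lagrange.
The subgroups of order 2 are: {(0,0), (0,3)}; {(0,0), (2,0)}; {(0,0), (2,3)}.
So G has 3 subgroups of order 2.

3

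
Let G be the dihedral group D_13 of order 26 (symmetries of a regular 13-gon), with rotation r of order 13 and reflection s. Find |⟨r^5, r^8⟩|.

|⟨r^5⟩| = 13 and |⟨r^8⟩| = 13, so |H| is a multiple of lcm(13, 13) = 13 and divides |G| = 26.
Closing under the operation: H = {e, r, r^2, r^3, r^4, r^5, r^6, r^7, r^8, r^9, r^10, r^11, r^12}, so |H| = 13.

13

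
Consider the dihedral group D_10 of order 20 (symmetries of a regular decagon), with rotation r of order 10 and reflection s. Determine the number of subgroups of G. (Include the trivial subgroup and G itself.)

22

|G| = 20, so by Lagrange every subgroup order divides 20. Divisors: 1, 2, 4, 5, 10, 20.
Subgroups by order — order 1: 1; order 2: 11; order 4: 5; order 5: 1; order 10: 3; order 20: 1.
Total: 1 + 11 + 5 + 1 + 3 + 1 = 22.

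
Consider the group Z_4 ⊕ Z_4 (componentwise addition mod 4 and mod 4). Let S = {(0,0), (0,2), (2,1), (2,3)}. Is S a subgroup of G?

|S| = 4 divides |G| = 16, consistent with Lagrange.
S contains the identity, every element's inverse is in S, and S is closed under +: it is a subgroup.
In fact S = ⟨(2,3)⟩.

Yes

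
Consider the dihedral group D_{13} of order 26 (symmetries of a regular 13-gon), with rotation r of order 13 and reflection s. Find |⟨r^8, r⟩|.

13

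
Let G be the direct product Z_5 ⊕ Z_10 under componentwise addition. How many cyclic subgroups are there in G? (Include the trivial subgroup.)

14

Group the elements of G by the cyclic subgroup they generate; each cyclic subgroup of order d accounts for φ(d) elements.
Cyclic subgroups by order — order 1: 1; order 2: 1; order 5: 6; order 10: 6.
Total: 14.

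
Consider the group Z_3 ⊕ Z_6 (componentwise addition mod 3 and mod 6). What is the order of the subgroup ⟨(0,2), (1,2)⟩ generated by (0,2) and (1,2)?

9

|⟨(0,2)⟩| = 3 and |⟨(1,2)⟩| = 3, so |H| is a multiple of lcm(3, 3) = 3 and divides |G| = 18.
Closing under the operation: H = {(0,0), (0,2), (0,4), (1,0), (1,2), (1,4), (2,0), (2,2), (2,4)}, so |H| = 9.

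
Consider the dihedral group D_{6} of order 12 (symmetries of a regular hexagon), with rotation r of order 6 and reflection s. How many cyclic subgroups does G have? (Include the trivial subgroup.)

Each element a generates a cyclic subgroup ⟨a⟩; distinct elements may generate the same one (a cyclic group of order d has φ(d) generators).
Cyclic subgroups by order — order 1: 1; order 2: 7; order 3: 1; order 6: 1.
Total: 10.

10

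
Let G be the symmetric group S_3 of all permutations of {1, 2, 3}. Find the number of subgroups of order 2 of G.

|G| = 6 and 2 | 6, so subgroups of order 2 are possible by Lagrange.
The subgroups of order 2 are: {e, (1 2)}; {e, (1 3)}; {e, (2 3)}.
So G has 3 subgroups of order 2.

3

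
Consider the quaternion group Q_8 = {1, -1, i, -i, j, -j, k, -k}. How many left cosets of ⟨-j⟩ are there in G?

2

|⟨-j⟩| = 4 and |G| = 8.
By Lagrange, [G : H] = |G|/|H| = 8/4 = 2.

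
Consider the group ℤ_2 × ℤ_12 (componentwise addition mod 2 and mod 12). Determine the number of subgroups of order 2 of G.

|G| = 24 and 2 | 24, so subgroups of order 2 are possible by Lagrange.
The subgroups of order 2 are: {(0,0), (0,6)}; {(0,0), (1,0)}; {(0,0), (1,6)}.
So G has 3 subgroups of order 2.

3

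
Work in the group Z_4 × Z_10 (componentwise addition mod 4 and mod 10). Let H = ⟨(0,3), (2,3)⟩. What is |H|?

|⟨(0,3)⟩| = 10 and |⟨(2,3)⟩| = 10, so |H| is a multiple of lcm(10, 10) = 10 and divides |G| = 40.
Closing under the operation: H = {(0,0), (0,1), (0,2), (0,3), (0,4), (0,5), (0,6), (0,7), (0,8), (0,9), (2,0), (2,1), (2,2), (2,3), (2,4), (2,5), (2,6), (2,7), (2,8), (2,9)}, so |H| = 20.

20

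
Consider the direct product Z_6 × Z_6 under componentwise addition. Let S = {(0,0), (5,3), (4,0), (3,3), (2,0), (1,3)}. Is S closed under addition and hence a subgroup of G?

|S| = 6 divides |G| = 36, consistent with Lagrange.
S contains the identity, every element's inverse is in S, and S is closed under +: it is a subgroup.
In fact S = ⟨(1,3)⟩.

Yes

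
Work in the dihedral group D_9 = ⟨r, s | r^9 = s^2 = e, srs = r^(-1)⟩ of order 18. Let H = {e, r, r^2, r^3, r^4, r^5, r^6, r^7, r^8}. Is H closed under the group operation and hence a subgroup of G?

Yes

|H| = 9 divides |G| = 18, consistent with Lagrange.
H contains the identity, every element's inverse is in H, and H is closed under ·: it is a subgroup.
In fact H = ⟨r^4⟩.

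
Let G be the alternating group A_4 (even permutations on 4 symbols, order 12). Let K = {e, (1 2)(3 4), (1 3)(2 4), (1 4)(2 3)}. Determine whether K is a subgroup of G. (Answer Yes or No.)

Yes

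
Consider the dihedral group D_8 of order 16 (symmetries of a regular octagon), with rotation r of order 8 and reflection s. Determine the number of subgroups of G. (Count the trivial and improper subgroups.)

|G| = 16, so by Lagrange every subgroup order divides 16. Divisors: 1, 2, 4, 8, 16.
Subgroups by order — order 1: 1; order 2: 9; order 4: 5; order 8: 3; order 16: 1.
Total: 1 + 9 + 5 + 3 + 1 = 19.

19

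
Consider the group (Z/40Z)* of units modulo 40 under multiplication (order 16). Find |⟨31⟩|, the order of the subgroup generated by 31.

Compute successive powers of 31 mod 40: 31, 1; 31^2 ≡ 1 (mod 40).
So |⟨31⟩| = 2.

2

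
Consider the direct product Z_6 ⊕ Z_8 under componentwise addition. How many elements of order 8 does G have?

An element (a,b) has order lcm(ord(a), ord(b)); count pairs with lcm equal to 8.
Enumerating gives 8 such elements.

8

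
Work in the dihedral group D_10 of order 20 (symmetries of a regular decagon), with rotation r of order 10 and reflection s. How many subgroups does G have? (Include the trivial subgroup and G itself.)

|G| = 20, so by Lagrange every subgroup order divides 20. Divisors: 1, 2, 4, 5, 10, 20.
Subgroups by order — order 1: 1; order 2: 11; order 4: 5; order 5: 1; order 10: 3; order 20: 1.
Total: 1 + 11 + 5 + 1 + 3 + 1 = 22.

22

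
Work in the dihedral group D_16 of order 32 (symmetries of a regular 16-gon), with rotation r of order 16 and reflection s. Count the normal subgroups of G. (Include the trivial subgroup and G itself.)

8

G has 36 subgroups. Checking conjugation-invariance by order — order 1: 1/1 normal; order 2: 1/17 normal; order 4: 1/9 normal; order 8: 1/5 normal; order 16: 3/3 normal; order 32: 1/1 normal.
Total normal subgroups: 8.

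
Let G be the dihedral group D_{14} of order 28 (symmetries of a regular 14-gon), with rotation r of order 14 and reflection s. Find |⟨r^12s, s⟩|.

|⟨r^12s⟩| = 2 and |⟨s⟩| = 2, so |H| is a multiple of lcm(2, 2) = 2 and divides |G| = 28.
Closing under the operation: H = {e, r^2, r^4, r^6, r^8, r^10, r^12, s, r^2s, r^4s, r^6s, r^8s, r^10s, r^12s}, so |H| = 14.

14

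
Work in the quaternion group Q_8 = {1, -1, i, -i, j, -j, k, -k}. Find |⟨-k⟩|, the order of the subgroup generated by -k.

4

Computing powers of -k: the smallest k with (-k)^k = e is k = 4.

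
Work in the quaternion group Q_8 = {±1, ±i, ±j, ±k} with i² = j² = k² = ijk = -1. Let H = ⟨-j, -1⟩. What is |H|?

|⟨-j⟩| = 4 and |⟨-1⟩| = 2, so |H| is a multiple of lcm(4, 2) = 4 and divides |G| = 8.
Closing under the operation: H = {1, -1, j, -j}, so |H| = 4.

4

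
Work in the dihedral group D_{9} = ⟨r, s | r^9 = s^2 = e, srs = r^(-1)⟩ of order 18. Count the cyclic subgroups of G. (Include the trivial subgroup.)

Group the elements of G by the cyclic subgroup they generate; each cyclic subgroup of order d accounts for φ(d) elements.
Cyclic subgroups by order — order 1: 1; order 2: 9; order 3: 1; order 9: 1.
Total: 12.

12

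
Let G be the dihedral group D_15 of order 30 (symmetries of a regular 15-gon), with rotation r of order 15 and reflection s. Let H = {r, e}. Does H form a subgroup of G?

No

r ∈ H but its inverse r^14 ∉ H, so H is not a subgroup.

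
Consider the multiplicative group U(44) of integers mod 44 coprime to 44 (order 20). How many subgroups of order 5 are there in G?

1

|G| = 20 and 5 | 20, so subgroups of order 5 are possible by Lagrange.
The subgroups of order 5 are: {1, 5, 9, 25, 37}.
So G has 1 subgroup of order 5.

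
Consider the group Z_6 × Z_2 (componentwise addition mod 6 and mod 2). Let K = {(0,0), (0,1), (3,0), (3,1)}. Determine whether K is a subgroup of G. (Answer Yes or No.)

|K| = 4 divides |G| = 12, consistent with Lagrange.
K contains the identity, every element's inverse is in K, and K is closed under +: it is a subgroup.

Yes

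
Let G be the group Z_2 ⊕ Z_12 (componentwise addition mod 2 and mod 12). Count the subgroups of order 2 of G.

|G| = 24 and 2 | 24, so subgroups of order 2 are possible by Lagrange.
The subgroups of order 2 are: {(0,0), (0,6)}; {(0,0), (1,0)}; {(0,0), (1,6)}.
So G has 3 subgroups of order 2.

3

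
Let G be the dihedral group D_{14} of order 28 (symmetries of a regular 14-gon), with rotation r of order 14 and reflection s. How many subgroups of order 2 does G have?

15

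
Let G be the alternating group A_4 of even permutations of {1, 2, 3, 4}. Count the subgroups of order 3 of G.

4

|G| = 12 and 3 | 12, so subgroups of order 3 are possible by Lagrange.
The subgroups of order 3 are: {e, (1 2 3), (1 3 2)}; {e, (1 2 4), (1 4 2)}; {e, (1 3 4), (1 4 3)}; {e, (2 3 4), (2 4 3)}.
So G has 4 subgroups of order 3.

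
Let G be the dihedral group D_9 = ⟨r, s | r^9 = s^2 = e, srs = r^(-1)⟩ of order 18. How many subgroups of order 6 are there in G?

3

|G| = 18 and 6 | 18, so subgroups of order 6 are possible by Lagrange.
The subgroups of order 6 are: {e, r^3, r^6, r^2s, r^5s, r^8s}; {e, r^3, r^6, s, r^3s, r^6s}; {e, r^3, r^6, rs, r^4s, r^7s}.
So G has 3 subgroups of order 6.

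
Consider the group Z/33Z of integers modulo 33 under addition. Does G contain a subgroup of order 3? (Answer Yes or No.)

Yes

3 | 33. A subgroup of order 3 is {0, 11, 22}.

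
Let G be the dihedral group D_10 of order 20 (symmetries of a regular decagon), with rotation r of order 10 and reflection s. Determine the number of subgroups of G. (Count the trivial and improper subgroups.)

22

|G| = 20, so by Lagrange every subgroup order divides 20. Divisors: 1, 2, 4, 5, 10, 20.
Subgroups by order — order 1: 1; order 2: 11; order 4: 5; order 5: 1; order 10: 3; order 20: 1.
Total: 1 + 11 + 5 + 1 + 3 + 1 = 22.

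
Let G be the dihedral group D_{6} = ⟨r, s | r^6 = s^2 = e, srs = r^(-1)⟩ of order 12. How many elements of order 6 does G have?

The elements of order 6 are: r, r^5.
That's 2.

2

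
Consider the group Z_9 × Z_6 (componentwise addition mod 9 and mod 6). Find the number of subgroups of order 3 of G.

|G| = 54 and 3 | 54, so subgroups of order 3 are possible by Lagrange.
The subgroups of order 3 are: {(0,0), (0,2), (0,4)}; {(0,0), (3,0), (6,0)}; {(0,0), (3,2), (6,4)}; {(0,0), (3,4), (6,2)}.
So G has 4 subgroups of order 3.

4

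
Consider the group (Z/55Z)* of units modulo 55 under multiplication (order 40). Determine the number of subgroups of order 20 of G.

3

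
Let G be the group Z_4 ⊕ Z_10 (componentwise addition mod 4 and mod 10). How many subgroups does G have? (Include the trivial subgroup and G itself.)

|G| = 40, so by Lagrange every subgroup order divides 40. Divisors: 1, 2, 4, 5, 8, 10, 20, 40.
Subgroups by order — order 1: 1; order 2: 3; order 4: 3; order 5: 1; order 8: 1; order 10: 3; order 20: 3; order 40: 1.
Total: 1 + 3 + 3 + 1 + 1 + 3 + 3 + 1 = 16.

16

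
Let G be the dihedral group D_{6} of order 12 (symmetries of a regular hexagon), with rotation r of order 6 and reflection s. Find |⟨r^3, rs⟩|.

4

|⟨r^3⟩| = 2 and |⟨rs⟩| = 2, so |H| is a multiple of lcm(2, 2) = 2 and divides |G| = 12.
Closing under the operation: H = {e, r^3, rs, r^4s}, so |H| = 4.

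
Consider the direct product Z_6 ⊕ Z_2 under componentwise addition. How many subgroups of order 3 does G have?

1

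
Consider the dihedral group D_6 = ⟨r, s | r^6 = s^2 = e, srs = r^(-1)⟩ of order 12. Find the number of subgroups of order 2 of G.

7

|G| = 12 and 2 | 12, so subgroups of order 2 are possible by Lagrange.
The subgroups of order 2 are: {e, r^2s}; {e, r^3}; {e, r^3s}; {e, r^4s}; … (7 in all).
So G has 7 subgroups of order 2.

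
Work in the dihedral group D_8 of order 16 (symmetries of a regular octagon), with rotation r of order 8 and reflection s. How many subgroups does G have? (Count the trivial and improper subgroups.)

19

|G| = 16, so by Lagrange every subgroup order divides 16. Divisors: 1, 2, 4, 8, 16.
Subgroups by order — order 1: 1; order 2: 9; order 4: 5; order 8: 3; order 16: 1.
Total: 1 + 9 + 5 + 3 + 1 = 19.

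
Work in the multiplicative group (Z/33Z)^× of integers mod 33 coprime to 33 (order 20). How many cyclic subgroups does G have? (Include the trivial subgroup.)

8

Group the elements of G by the cyclic subgroup they generate; each cyclic subgroup of order d accounts for φ(d) elements.
Cyclic subgroups by order — order 1: 1; order 2: 3; order 5: 1; order 10: 3.
Total: 8.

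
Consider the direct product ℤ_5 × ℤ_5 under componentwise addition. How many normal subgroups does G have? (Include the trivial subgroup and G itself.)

8

G is abelian, so every subgroup is normal.
G has 8 subgroups in total, hence 8 normal subgroups.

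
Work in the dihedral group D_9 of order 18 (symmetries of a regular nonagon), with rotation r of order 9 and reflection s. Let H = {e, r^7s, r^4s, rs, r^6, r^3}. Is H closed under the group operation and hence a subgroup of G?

Yes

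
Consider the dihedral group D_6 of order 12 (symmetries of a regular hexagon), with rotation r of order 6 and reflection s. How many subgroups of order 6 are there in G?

|G| = 12 and 6 | 12, so subgroups of order 6 are possible by Lagrange.
The subgroups of order 6 are: {e, r, r^2, r^3, r^4, r^5}; {e, r^2, r^4, s, r^2s, r^4s}; {e, r^2, r^4, rs, r^3s, r^5s}.
So G has 3 subgroups of order 6.

3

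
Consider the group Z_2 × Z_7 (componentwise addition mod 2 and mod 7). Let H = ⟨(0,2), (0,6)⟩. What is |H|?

7

|⟨(0,2)⟩| = 7 and |⟨(0,6)⟩| = 7, so |H| is a multiple of lcm(7, 7) = 7 and divides |G| = 14.
Closing under the operation: H = {(0,0), (0,1), (0,2), (0,3), (0,4), (0,5), (0,6)}, so |H| = 7.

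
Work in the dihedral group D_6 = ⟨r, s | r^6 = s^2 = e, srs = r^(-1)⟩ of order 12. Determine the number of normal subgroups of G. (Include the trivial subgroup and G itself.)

G has 16 subgroups. Checking conjugation-invariance by order — order 1: 1/1 normal; order 2: 1/7 normal; order 3: 1/1 normal; order 4: 0/3 normal; order 6: 3/3 normal; order 12: 1/1 normal.
Total normal subgroups: 7.

7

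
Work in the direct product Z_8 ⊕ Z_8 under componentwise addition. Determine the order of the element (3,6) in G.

8

The order of (3,6) in Z_8 × Z_8 is lcm(ord(3) in Z_8, ord(6) in Z_8).
ord(3) = 8 and ord(6) = 4, so |⟨(3,6)⟩| = lcm(8, 4) = 8.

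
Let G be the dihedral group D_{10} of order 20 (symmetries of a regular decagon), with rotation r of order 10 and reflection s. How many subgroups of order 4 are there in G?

|G| = 20 and 4 | 20, so subgroups of order 4 are possible by Lagrange.
The subgroups of order 4 are: {e, r^5, r^2s, r^7s}; {e, r^5, r^3s, r^8s}; {e, r^5, r^4s, r^9s}; {e, r^5, s, r^5s}; … (5 in all).
So G has 5 subgroups of order 4.

5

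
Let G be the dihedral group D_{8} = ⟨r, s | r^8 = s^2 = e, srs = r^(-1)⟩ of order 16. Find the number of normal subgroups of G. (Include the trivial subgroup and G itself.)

G has 19 subgroups. Checking conjugation-invariance by order — order 1: 1/1 normal; order 2: 1/9 normal; order 4: 1/5 normal; order 8: 3/3 normal; order 16: 1/1 normal.
Total normal subgroups: 7.

7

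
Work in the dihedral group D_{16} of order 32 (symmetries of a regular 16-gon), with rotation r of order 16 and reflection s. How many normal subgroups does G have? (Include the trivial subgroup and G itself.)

G has 36 subgroups. Checking conjugation-invariance by order — order 1: 1/1 normal; order 2: 1/17 normal; order 4: 1/9 normal; order 8: 1/5 normal; order 16: 3/3 normal; order 32: 1/1 normal.
Total normal subgroups: 8.

8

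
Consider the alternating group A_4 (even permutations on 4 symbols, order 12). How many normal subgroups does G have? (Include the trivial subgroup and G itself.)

G has 10 subgroups. Checking conjugation-invariance by order — order 1: 1/1 normal; order 2: 0/3 normal; order 3: 0/4 normal; order 4: 1/1 normal; order 12: 1/1 normal.
Total normal subgroups: 3.

3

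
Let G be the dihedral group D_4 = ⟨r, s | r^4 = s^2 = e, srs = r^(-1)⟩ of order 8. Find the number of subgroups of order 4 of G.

|G| = 8 and 4 | 8, so subgroups of order 4 are possible by Lagrange.
The subgroups of order 4 are: {e, r, r^2, r^3}; {e, r^2, s, r^2s}; {e, r^2, rs, r^3s}.
So G has 3 subgroups of order 4.

3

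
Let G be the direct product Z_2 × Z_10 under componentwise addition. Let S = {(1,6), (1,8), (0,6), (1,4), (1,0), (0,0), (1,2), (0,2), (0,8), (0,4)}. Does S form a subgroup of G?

|S| = 10 divides |G| = 20, consistent with Lagrange.
S contains the identity, every element's inverse is in S, and S is closed under +: it is a subgroup.
In fact S = ⟨(1,2)⟩.

Yes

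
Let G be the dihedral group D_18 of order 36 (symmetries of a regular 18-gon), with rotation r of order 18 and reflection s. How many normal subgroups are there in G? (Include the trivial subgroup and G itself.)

G has 45 subgroups. Checking conjugation-invariance by order — order 1: 1/1 normal; order 2: 1/19 normal; order 3: 1/1 normal; order 4: 0/9 normal; order 6: 1/7 normal; order 9: 1/1 normal; order 12: 0/3 normal; order 18: 3/3 normal; order 36: 1/1 normal.
Total normal subgroups: 9.

9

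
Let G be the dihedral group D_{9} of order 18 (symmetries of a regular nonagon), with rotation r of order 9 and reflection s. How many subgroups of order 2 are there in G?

9

|G| = 18 and 2 | 18, so subgroups of order 2 are possible by Lagrange.
The subgroups of order 2 are: {e, r^2s}; {e, r^3s}; {e, r^4s}; {e, r^5s}; … (9 in all).
So G has 9 subgroups of order 2.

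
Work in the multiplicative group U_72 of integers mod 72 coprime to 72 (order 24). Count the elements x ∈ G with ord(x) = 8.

0

No element of G has order 8 (even though 8 | 24).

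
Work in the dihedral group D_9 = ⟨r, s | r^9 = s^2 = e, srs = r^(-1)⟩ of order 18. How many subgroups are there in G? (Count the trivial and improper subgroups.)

|G| = 18, so by Lagrange every subgroup order divides 18. Divisors: 1, 2, 3, 6, 9, 18.
Subgroups by order — order 1: 1; order 2: 9; order 3: 1; order 6: 3; order 9: 1; order 18: 1.
Total: 1 + 9 + 1 + 3 + 1 + 1 = 16.

16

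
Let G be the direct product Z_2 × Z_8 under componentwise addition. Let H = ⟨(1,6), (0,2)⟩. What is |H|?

|⟨(1,6)⟩| = 4 and |⟨(0,2)⟩| = 4, so |H| is a multiple of lcm(4, 4) = 4 and divides |G| = 16.
Closing under the operation: H = {(0,0), (0,2), (0,4), (0,6), (1,0), (1,2), (1,4), (1,6)}, so |H| = 8.

8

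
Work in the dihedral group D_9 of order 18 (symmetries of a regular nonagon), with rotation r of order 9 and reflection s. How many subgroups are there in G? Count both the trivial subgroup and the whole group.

16

|G| = 18, so by Lagrange every subgroup order divides 18. Divisors: 1, 2, 3, 6, 9, 18.
Subgroups by order — order 1: 1; order 2: 9; order 3: 1; order 6: 3; order 9: 1; order 18: 1.
Total: 1 + 9 + 1 + 3 + 1 + 1 = 16.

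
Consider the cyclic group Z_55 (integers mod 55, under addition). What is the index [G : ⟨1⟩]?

1

|⟨1⟩| = 55 and |G| = 55.
By Lagrange, [G : H] = |G|/|H| = 55/55 = 1.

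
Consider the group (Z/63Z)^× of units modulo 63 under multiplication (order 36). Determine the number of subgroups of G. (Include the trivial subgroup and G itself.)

30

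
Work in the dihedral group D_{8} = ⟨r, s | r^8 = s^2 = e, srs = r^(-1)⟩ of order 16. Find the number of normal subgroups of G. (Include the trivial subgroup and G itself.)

G has 19 subgroups. Checking conjugation-invariance by order — order 1: 1/1 normal; order 2: 1/9 normal; order 4: 1/5 normal; order 8: 3/3 normal; order 16: 1/1 normal.
Total normal subgroups: 7.

7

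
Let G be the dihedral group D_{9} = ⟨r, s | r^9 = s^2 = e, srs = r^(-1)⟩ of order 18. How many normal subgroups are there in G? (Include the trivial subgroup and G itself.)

G has 16 subgroups. Checking conjugation-invariance by order — order 1: 1/1 normal; order 2: 0/9 normal; order 3: 1/1 normal; order 6: 0/3 normal; order 9: 1/1 normal; order 18: 1/1 normal.
Total normal subgroups: 4.

4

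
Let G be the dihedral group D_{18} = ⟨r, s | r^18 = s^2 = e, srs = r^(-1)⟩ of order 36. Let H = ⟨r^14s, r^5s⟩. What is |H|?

4

|⟨r^14s⟩| = 2 and |⟨r^5s⟩| = 2, so |H| is a multiple of lcm(2, 2) = 2 and divides |G| = 36.
Closing under the operation: H = {e, r^9, r^5s, r^14s}, so |H| = 4.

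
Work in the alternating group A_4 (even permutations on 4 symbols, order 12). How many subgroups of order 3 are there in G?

4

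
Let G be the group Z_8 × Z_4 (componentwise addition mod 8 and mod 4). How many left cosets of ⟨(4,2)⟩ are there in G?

16

|⟨(4,2)⟩| = 2 and |G| = 32.
By Lagrange, [G : H] = |G|/|H| = 32/2 = 16.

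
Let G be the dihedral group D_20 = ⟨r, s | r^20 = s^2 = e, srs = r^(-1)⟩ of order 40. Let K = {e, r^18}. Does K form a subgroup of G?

No

r^18 ∈ K but its inverse r^2 ∉ K, so K is not a subgroup.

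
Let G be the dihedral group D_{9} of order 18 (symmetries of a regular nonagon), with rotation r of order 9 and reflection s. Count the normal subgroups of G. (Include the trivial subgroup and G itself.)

G has 16 subgroups. Checking conjugation-invariance by order — order 1: 1/1 normal; order 2: 0/9 normal; order 3: 1/1 normal; order 6: 0/3 normal; order 9: 1/1 normal; order 18: 1/1 normal.
Total normal subgroups: 4.

4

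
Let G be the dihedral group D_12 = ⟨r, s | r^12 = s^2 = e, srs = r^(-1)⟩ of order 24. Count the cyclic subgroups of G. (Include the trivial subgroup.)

18

Each element a generates a cyclic subgroup ⟨a⟩; distinct elements may generate the same one (a cyclic group of order d has φ(d) generators).
Cyclic subgroups by order — order 1: 1; order 2: 13; order 3: 1; order 4: 1; order 6: 1; order 12: 1.
Total: 18.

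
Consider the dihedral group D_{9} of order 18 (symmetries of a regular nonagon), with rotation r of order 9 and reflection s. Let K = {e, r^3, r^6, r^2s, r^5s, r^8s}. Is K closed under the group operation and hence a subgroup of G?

Yes

|K| = 6 divides |G| = 18, consistent with Lagrange.
K contains the identity, every element's inverse is in K, and K is closed under ·: it is a subgroup.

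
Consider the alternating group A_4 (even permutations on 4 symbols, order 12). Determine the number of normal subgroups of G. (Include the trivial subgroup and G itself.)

G has 10 subgroups. Checking conjugation-invariance by order — order 1: 1/1 normal; order 2: 0/3 normal; order 3: 0/4 normal; order 4: 1/1 normal; order 12: 1/1 normal.
Total normal subgroups: 3.

3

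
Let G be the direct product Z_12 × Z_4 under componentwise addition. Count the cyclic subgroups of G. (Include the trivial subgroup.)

Group the elements of G by the cyclic subgroup they generate; each cyclic subgroup of order d accounts for φ(d) elements.
Cyclic subgroups by order — order 1: 1; order 2: 3; order 3: 1; order 4: 6; order 6: 3; order 12: 6.
Total: 20.

20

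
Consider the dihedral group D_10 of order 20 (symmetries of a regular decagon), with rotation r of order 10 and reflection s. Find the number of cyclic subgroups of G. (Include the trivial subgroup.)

Group the elements of G by the cyclic subgroup they generate; each cyclic subgroup of order d accounts for φ(d) elements.
Cyclic subgroups by order — order 1: 1; order 2: 11; order 5: 1; order 10: 1.
Total: 14.

14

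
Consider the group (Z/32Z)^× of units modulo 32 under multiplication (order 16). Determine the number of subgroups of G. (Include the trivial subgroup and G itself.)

|G| = 16, so by Lagrange every subgroup order divides 16. Divisors: 1, 2, 4, 8, 16.
Subgroups by order — order 1: 1; order 2: 3; order 4: 3; order 8: 3; order 16: 1.
Total: 1 + 3 + 3 + 3 + 1 = 11.

11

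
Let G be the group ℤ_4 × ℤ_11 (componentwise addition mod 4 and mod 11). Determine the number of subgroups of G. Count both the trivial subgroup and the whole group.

6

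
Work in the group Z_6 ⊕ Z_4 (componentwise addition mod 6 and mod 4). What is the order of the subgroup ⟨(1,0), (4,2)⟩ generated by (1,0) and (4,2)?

12

|⟨(1,0)⟩| = 6 and |⟨(4,2)⟩| = 6, so |H| is a multiple of lcm(6, 6) = 6 and divides |G| = 24.
Closing under the operation: H = {(0,0), (0,2), (1,0), (1,2), (2,0), (2,2), (3,0), (3,2), (4,0), (4,2), (5,0), (5,2)}, so |H| = 12.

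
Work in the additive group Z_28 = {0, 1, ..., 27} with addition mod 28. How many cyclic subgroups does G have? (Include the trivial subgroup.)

6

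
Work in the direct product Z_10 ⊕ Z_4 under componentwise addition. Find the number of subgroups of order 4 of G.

|G| = 40 and 4 | 40, so subgroups of order 4 are possible by Lagrange.
The subgroups of order 4 are: {(0,0), (0,1), (0,2), (0,3)}; {(0,0), (0,2), (5,0), (5,2)}; {(0,0), (0,2), (5,1), (5,3)}.
So G has 3 subgroups of order 4.

3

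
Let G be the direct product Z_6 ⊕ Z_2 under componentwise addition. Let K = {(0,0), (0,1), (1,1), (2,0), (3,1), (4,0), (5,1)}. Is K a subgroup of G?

No

|K| = 7 does not divide |G| = 12, so by Lagrange K is not a subgroup.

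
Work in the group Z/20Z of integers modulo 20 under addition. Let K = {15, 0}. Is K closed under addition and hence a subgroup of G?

No

15 ∈ K but its inverse 5 ∉ K, so K is not a subgroup.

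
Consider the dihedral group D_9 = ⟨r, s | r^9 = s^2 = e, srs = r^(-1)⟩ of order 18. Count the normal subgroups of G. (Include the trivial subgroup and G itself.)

G has 16 subgroups. Checking conjugation-invariance by order — order 1: 1/1 normal; order 2: 0/9 normal; order 3: 1/1 normal; order 6: 0/3 normal; order 9: 1/1 normal; order 18: 1/1 normal.
Total normal subgroups: 4.

4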